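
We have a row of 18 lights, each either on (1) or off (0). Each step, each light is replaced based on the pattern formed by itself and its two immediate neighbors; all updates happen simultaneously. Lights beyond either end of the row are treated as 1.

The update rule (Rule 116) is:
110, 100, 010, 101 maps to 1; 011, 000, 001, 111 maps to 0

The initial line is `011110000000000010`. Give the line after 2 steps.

110001100000000000

100011000000000011
110001100000000000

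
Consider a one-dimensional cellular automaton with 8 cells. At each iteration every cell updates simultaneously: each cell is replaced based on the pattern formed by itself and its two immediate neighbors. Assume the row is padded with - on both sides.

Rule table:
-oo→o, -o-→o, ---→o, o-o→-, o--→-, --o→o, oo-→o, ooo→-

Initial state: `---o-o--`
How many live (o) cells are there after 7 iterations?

iteration 1: oooo-o-o
iteration 2: o--o-o-o
iteration 3: o-oo-o-o
iteration 4: o-oo-o-o  (fixed point — unchanged through iteration 7)
count of o: 5

5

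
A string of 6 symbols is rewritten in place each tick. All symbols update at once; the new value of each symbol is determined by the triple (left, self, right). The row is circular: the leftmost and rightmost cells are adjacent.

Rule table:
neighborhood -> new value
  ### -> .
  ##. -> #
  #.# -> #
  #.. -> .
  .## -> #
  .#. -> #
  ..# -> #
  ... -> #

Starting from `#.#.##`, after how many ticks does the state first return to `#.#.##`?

9

#####.
#...##
#.###.
###.##
..###.
###.#.
#.####
###...
#.#.##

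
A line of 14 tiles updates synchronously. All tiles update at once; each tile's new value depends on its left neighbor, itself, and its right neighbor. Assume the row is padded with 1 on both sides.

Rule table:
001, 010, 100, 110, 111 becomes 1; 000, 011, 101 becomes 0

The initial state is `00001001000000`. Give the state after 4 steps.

step 1: 10011111100001
step 2: 11101111110010
step 3: 11100111111110
step 4: 11111011111110

11111011111110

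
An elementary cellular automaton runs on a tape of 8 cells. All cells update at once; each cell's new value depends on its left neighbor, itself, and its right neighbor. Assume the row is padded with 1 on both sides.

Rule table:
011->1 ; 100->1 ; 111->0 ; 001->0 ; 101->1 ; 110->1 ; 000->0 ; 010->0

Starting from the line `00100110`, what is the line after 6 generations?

generation 1: 10010111
generation 2: 11001100
generation 3: 01101110
generation 4: 11111011
generation 5: 00001110
generation 6: 10001011

10001011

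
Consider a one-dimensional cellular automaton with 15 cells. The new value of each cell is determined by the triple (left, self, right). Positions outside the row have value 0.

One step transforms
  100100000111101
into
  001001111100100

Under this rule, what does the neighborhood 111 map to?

0

At position 10 the neighborhood is 111; the next row has 0 there.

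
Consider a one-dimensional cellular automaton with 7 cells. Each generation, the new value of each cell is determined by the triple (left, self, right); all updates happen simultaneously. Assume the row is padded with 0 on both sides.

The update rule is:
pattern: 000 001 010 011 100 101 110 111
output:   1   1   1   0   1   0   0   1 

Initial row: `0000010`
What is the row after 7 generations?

1011101

1111111
0111110
1011101
1001001
1111111  (repeats generation 1; period 4)
generation 7: 1011101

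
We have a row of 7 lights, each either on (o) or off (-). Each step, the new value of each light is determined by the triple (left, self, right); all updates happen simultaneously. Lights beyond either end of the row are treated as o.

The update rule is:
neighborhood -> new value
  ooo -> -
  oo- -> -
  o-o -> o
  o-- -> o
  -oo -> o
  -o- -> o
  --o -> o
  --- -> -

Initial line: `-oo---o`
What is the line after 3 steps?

oo-o-oo
--oooo-
ooo---o

ooo---o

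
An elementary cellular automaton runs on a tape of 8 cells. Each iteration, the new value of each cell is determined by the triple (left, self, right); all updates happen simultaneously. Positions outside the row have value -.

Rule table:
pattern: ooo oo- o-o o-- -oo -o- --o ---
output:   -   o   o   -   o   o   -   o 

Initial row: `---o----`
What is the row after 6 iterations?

oo-o-ooo
oooooo-o
o----ooo
o-oo-o-o
oooooooo
o------o

o------o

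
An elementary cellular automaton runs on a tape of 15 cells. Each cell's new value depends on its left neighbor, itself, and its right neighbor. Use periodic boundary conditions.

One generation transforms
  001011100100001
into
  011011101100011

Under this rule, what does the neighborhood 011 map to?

1

At position 4 the neighborhood is 011; the next row has 1 there.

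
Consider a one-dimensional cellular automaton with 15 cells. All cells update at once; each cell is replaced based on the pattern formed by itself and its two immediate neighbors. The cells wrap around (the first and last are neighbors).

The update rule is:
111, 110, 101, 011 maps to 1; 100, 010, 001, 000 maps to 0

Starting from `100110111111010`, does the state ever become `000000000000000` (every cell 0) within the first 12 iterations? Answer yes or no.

000111111111101
000111111111110
000111111111110  (fixed point — unchanged through iteration 12)
iteration 12 is 000111111111110, still not uniform 0

no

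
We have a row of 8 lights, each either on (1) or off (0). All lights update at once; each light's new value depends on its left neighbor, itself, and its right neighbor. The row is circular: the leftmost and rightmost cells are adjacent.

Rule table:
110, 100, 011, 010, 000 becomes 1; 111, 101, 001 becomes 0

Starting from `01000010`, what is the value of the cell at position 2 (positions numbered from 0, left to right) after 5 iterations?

iteration 1: 01111011
iteration 2: 01001011
iteration 3: 01101011
iteration 4: 01101011  (fixed point — unchanged through iteration 5)
position 2 holds 1

1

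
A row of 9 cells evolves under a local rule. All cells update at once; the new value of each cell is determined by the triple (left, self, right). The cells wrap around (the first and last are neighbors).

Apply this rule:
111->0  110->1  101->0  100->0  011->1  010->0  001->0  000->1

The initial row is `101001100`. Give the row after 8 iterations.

010001100

iteration 1: 000001100
iteration 2: 111101101
iteration 3: 000101101
iteration 4: 010001100
iteration 5: 000101101  (repeats iteration 3; period 2)
iteration 8: 010001100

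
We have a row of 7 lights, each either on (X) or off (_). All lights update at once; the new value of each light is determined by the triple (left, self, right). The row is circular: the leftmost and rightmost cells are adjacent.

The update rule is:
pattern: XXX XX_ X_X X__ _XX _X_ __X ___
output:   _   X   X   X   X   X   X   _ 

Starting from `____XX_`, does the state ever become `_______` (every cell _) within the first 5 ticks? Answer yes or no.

___XXXX
X_XX__X
XXXXXXX
_______
all cells are _ at tick 4

yes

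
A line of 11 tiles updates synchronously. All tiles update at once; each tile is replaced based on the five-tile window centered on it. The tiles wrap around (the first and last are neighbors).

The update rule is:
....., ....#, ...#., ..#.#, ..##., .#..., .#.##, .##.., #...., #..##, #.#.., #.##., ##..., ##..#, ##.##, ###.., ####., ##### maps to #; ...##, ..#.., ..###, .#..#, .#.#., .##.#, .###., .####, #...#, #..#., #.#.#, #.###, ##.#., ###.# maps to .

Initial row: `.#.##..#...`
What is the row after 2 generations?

########..#

######..###
########..#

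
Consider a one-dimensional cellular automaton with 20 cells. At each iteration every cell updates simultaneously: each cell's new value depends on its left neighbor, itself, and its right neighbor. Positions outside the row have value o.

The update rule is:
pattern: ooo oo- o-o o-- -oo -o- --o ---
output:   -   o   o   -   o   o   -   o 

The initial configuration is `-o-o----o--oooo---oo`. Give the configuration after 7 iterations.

oooo-oo-o--o--ooo-oo

iteration 1: oooo-oo-o--o--o-o-o-
iteration 2: ---oooooo--o--oooooo
iteration 3: -o-o----o--o--o-----
iteration 4: oooo-oo-o--o--o-ooo-
iteration 5: ---oooooo--o--ooo-oo
iteration 6: -o-o----o--o--o-ooo-
iteration 7: oooo-oo-o--o--ooo-oo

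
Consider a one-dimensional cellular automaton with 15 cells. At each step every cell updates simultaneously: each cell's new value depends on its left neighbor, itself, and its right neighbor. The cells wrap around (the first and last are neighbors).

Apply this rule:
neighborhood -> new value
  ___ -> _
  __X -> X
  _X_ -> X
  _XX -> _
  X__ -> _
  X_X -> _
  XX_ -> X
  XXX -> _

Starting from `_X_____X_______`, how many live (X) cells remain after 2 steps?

step 1: XX____XX_______
step 2: _X___X_X______X
count of X: 4

4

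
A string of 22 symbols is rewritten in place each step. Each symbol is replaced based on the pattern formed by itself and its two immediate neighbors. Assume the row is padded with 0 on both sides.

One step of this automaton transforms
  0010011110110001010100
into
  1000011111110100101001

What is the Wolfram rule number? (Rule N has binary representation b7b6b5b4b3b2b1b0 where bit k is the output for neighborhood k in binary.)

position 6: 111 → 1  (bit 7 = 1)
position 8: 110 → 1  (bit 6 = 1)
position 9: 101 → 1  (bit 5 = 1)
position 3: 100 → 0  (bit 4 = 0)
position 5: 011 → 1  (bit 3 = 1)
position 2: 010 → 0  (bit 2 = 0)
position 1: 001 → 0  (bit 1 = 0)
position 0: 000 → 1  (bit 0 = 1)
bits b7..b0 = 11101001 = 233

233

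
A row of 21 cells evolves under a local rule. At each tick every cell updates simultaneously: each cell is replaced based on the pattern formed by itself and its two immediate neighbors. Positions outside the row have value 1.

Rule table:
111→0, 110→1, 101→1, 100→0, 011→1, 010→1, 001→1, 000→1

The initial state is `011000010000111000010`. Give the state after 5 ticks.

000000000000111000101

111011110111101011111
001110011100111110000
011010110101100010111
111111111111101111100
000000000000111000101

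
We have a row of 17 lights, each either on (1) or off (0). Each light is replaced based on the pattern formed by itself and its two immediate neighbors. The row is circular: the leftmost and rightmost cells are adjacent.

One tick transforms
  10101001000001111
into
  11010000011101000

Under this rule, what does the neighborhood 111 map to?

0

At position 14 the neighborhood is 111; the next row has 0 there.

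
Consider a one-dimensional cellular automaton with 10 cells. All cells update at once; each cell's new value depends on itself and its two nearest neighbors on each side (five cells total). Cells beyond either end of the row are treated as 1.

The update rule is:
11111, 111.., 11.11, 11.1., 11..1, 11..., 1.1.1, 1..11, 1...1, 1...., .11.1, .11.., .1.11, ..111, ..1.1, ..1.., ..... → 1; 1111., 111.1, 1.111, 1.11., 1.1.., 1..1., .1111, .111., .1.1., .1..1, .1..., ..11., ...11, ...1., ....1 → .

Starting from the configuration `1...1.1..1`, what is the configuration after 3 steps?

11.1..1.11

111.1...11
1..1..1.1.
11.1..1.11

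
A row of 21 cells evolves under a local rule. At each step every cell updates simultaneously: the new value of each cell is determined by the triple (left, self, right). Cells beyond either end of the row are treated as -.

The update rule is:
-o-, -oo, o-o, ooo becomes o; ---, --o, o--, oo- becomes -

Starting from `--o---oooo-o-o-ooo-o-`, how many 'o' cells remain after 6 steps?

--o---ooo-ooooooo-oo-
--o---oo-ooooooo-oo--
--o---o-ooooooo-oo---
--o---oooooooo-oo----
--o---ooooooo-oo-----
--o---oooooo-oo------
count of o: 9

9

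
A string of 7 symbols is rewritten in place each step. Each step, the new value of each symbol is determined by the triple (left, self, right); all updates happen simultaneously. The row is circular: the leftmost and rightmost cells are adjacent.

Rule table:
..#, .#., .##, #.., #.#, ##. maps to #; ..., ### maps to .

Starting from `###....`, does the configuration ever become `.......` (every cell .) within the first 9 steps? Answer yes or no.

#.##..#
#######
.......
all cells are . at step 3

yes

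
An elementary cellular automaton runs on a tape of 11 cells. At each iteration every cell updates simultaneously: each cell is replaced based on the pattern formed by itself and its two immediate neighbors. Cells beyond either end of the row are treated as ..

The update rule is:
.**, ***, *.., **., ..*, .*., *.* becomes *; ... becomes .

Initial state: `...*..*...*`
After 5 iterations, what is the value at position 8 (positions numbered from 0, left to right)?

..******.**
.**********
***********
***********  (fixed point — unchanged through iteration 5)
position 8 holds *

*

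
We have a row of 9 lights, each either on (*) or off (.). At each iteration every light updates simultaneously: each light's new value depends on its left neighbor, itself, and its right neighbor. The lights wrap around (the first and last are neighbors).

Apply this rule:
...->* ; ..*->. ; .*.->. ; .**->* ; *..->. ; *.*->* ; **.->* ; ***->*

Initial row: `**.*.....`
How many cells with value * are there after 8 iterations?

7

***..***.
***..****
***..****  (fixed point — unchanged through iteration 8)
count of *: 7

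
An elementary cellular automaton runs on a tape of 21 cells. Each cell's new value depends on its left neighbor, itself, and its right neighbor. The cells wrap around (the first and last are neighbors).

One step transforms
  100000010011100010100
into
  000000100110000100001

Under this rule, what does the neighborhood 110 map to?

At position 12 the neighborhood is 110; the next row has 0 there.

0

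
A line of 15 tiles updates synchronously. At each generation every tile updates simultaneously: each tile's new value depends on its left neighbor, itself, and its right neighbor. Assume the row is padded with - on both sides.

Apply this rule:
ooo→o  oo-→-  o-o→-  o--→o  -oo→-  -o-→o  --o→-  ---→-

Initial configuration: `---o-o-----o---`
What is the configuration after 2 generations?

---o---o-----o-

---o-oo----oo--
---o---o-----o-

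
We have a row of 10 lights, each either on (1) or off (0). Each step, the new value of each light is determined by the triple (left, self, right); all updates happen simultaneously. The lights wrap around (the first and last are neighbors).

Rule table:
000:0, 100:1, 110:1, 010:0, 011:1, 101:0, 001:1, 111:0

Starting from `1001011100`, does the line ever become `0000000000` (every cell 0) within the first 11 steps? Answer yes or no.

no

0110010111
0111100101
0100111000
1011101100
0010101111
1100001001
0110010111  (repeats step 1; period 6)
step 11: 0010101111
step 11 is 0010101111, still not uniform 0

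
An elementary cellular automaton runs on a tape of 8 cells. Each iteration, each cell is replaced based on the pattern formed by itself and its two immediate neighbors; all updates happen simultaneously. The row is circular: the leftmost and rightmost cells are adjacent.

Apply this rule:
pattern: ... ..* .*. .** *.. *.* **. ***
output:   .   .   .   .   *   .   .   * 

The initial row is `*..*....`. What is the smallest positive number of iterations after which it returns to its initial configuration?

.*..*...
..*..*..
...*..*.
....*..*
*....*..
.*....*.
..*....*
*..*....

8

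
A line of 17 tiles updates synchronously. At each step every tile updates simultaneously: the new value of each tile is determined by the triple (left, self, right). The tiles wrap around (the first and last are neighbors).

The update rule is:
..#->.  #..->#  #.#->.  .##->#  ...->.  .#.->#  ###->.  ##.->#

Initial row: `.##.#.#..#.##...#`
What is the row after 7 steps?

.##.#.##.#.#.##.#

.##.#.##.#.###..#
.##.#.##.#.#.##.#
.##.#.##.#.#.##.#  (fixed point — unchanged through step 7)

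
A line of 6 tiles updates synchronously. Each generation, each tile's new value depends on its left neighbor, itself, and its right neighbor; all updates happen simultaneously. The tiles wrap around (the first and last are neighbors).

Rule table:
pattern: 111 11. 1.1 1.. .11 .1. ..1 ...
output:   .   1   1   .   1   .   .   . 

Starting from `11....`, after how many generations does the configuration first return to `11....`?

1

11....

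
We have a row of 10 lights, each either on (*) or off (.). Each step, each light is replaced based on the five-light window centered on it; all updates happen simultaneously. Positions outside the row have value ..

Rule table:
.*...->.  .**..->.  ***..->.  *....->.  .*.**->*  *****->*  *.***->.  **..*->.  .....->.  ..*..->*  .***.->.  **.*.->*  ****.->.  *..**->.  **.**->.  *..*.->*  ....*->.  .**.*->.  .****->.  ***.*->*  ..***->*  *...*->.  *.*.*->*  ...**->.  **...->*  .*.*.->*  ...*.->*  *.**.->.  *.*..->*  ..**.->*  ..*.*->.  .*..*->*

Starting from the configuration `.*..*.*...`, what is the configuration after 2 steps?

step 1: ****.**...
step 2: *..*...*..

*..*...*..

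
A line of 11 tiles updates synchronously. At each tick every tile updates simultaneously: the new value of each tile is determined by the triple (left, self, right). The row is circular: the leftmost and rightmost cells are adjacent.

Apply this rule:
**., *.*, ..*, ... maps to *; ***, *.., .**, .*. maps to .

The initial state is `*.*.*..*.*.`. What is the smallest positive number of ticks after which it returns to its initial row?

.*.*..*.*.*
*.*..*.*.*.
.*..*.*.*.*
*..*.*.*.*.
..*.*.*.*.*
.*.*.*.*.*.
*.*.*.*.*..
.*.*.*.*..*
*.*.*.*..*.
.*.*.*..*.*
*.*.*..*.*.

11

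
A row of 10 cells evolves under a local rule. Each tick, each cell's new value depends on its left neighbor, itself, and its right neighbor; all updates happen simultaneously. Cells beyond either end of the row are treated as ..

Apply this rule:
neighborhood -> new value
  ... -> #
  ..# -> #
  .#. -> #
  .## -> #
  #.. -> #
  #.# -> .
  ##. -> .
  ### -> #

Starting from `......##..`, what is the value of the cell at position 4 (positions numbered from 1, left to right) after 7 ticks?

tick 1: #######.##
tick 2: ######..#.
tick 3: #####.####
tick 4: ####..###.
tick 5: ###.####.#
tick 6: ##..###..#
tick 7: #.####.###
position 4 holds #

#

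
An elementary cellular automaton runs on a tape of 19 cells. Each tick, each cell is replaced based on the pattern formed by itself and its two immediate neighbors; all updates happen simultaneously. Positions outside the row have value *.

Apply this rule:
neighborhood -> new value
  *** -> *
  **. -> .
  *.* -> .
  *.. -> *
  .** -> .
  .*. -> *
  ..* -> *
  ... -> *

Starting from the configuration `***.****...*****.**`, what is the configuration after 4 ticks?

****..*******.*****

tick 1: **...**.***.***...*
tick 2: *.***....*...*.***.
tick 3: ...*.*********..*..
tick 4: ****..*******.*****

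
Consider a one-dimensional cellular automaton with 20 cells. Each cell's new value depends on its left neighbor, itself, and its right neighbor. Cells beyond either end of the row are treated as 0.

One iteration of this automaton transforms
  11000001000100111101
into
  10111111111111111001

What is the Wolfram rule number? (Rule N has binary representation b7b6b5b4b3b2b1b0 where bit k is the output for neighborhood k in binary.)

159

position 15: 111 → 1  (bit 7 = 1)
position 1: 110 → 0  (bit 6 = 0)
position 18: 101 → 0  (bit 5 = 0)
position 2: 100 → 1  (bit 4 = 1)
position 0: 011 → 1  (bit 3 = 1)
position 7: 010 → 1  (bit 2 = 1)
position 6: 001 → 1  (bit 1 = 1)
position 3: 000 → 1  (bit 0 = 1)
bits b7..b0 = 10011111 = 159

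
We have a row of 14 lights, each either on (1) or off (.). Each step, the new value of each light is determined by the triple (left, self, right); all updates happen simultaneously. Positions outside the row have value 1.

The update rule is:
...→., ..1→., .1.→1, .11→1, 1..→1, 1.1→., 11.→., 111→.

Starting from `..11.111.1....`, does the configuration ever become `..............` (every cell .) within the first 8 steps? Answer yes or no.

1.1..1...11...
..11.11..1.1..
1.1..1.1.1.11.
..11.1.1.1.1..
1.1..1.1.1.11.  (repeats step 3; period 2)
step 8: ..11.1.1.1.1..
step 8 is ..11.1.1.1.1.., still not uniform .

no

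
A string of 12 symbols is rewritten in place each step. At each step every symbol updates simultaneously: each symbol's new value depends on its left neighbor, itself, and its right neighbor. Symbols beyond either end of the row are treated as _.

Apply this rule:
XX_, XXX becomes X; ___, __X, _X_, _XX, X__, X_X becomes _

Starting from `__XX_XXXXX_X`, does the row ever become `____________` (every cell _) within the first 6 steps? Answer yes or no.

yes

step 1: ___X__XXXX__
step 2: _______XXX__
step 3: ________XX__
step 4: _________X__
step 5: ____________
all cells are _ at step 5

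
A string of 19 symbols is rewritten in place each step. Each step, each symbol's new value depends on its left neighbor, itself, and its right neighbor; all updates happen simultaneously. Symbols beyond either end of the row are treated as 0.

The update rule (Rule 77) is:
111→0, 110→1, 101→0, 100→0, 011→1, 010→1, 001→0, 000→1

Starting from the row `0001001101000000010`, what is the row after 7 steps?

1101001101011111010
1101001101010001010
1101001101010101010
1101001101010101010  (fixed point — unchanged through step 7)

1101001101010101010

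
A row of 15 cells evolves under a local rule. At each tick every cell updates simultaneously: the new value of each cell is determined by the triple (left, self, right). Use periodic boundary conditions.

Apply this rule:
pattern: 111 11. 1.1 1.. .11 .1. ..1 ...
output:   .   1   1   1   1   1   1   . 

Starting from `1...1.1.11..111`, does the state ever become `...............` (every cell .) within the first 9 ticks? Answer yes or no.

yes

tick 1: 11.1111111111..
tick 2: 1111........111
tick 3: ...11......11..
tick 4: ..1111....1111.
tick 5: .11..11..11..11
tick 6: 111111111111111
tick 7: ...............
all cells are . at tick 7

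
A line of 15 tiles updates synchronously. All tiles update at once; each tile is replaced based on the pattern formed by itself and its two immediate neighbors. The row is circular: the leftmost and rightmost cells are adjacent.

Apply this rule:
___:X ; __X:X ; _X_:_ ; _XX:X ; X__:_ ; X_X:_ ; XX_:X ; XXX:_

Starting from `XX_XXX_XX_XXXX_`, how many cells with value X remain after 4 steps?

7

XX_X_X_XX_X__X_
XX_____XX___X__
XX_XXXXXX_XX__X
_X_X____X_XX_XX
count of X: 7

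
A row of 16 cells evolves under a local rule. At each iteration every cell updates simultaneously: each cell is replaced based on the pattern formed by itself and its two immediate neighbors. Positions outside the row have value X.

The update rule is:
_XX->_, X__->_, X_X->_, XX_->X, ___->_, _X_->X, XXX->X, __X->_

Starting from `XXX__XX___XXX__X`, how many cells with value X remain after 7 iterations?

5

XXX___X____XX___
XXX___X_____X___
XXX___X_____X___  (fixed point — unchanged through iteration 7)
count of X: 5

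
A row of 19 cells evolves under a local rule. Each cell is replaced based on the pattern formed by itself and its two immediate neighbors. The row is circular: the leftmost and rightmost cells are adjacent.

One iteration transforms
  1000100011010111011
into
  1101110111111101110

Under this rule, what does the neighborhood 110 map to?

1

At position 0 the neighborhood is 110; the next row has 1 there.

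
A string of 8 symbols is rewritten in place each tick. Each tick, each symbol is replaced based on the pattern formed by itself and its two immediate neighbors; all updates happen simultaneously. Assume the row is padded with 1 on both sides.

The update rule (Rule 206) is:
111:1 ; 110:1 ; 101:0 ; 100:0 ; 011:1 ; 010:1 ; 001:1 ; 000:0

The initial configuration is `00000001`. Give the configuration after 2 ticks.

00000011
00000111

00000111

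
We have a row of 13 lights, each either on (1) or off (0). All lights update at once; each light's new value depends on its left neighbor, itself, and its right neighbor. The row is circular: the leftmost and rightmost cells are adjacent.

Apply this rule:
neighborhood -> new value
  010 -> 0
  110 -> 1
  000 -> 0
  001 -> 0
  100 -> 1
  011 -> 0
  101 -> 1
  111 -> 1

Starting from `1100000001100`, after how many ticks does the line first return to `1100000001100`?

13

0110000000110
0011000000011
1001100000001
1100110000000
0110011000000
0011001100000
0001100110000
0000110011000
0000011001100
0000001100110
0000000110011
1000000011001
1100000001100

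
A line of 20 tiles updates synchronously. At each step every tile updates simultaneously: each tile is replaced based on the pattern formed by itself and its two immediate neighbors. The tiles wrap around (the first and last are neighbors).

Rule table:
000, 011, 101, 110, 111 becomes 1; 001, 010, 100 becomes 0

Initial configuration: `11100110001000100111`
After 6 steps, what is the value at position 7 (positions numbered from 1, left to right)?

11100110100010000111
11100111001000110111
11100111000010111111
11100111011001111111
11100111111001111111
11100111111001111111
position 7 holds 1

1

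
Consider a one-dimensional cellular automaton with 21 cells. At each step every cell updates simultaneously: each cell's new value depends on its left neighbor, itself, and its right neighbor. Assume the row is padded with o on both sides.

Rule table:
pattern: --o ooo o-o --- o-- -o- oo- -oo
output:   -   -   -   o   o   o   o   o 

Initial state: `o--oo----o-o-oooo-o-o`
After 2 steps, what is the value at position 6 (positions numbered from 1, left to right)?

-

step 1: oo-ooooo-o-o-o--o-o-o
step 2: -o-o---o-o-o-oo-o-o-o
position 6 holds -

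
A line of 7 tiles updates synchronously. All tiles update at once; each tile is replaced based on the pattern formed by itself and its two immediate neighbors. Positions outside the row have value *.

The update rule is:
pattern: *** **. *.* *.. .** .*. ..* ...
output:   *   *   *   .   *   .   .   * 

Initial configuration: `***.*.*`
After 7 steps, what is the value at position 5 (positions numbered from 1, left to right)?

*

step 1: ****.**
step 2: *******
step 3: *******  (fixed point — unchanged through step 7)
position 5 holds *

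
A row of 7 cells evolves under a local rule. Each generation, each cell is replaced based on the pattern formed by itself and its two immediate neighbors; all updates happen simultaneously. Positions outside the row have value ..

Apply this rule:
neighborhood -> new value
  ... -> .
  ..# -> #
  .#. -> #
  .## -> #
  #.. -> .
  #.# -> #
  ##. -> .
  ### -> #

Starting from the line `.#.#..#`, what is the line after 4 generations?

#.##...

generation 1: ####.##
generation 2: ###.##.
generation 3: ##.##..
generation 4: #.##...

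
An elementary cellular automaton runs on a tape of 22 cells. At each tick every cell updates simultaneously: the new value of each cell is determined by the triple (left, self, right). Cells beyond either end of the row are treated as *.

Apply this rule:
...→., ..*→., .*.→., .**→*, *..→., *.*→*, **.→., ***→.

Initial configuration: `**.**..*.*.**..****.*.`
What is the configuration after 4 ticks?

..**....*.**...*...*.*
..*......**.........**
.........*..........*.
.....................*

.....................*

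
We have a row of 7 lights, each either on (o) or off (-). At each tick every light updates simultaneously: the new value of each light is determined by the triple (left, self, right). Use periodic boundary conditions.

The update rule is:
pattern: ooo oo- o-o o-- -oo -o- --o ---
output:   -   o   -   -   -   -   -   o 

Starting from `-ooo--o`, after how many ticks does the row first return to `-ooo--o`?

5

tick 1: ---o---
tick 2: oo---oo
tick 3: -o-o---
tick 4: -----oo
tick 5: -ooo--o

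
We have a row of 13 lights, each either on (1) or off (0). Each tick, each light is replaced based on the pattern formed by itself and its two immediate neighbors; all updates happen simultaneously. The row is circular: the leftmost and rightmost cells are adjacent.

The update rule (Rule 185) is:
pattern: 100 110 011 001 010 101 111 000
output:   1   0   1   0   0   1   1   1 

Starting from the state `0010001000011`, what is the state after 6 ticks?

1001100111010
0101010110101
1010101101010
0101011010101
1010110101010
0101101010101

0101101010101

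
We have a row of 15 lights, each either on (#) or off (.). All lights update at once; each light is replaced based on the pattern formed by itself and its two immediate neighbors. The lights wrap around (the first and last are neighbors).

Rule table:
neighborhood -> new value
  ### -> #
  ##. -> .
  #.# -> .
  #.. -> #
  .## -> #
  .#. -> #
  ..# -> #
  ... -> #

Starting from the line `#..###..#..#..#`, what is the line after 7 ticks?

.####.#########
.###..########.
###.#########.#
##..########..#
#.#########.###
..########..###
#########.####.

#########.####.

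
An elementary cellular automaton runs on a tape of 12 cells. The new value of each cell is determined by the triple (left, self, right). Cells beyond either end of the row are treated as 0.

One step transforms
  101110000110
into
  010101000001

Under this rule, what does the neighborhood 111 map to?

At position 3 the neighborhood is 111; the next row has 1 there.

1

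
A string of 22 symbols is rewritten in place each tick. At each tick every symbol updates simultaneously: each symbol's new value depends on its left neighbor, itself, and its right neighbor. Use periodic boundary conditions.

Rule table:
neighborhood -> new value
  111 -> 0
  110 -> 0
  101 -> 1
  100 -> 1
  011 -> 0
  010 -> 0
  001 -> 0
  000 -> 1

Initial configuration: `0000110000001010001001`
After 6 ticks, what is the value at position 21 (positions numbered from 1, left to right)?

0

1110001111100101100100
0001100000010010010010
1100011111001001001001
0011000000100100100100
1000111110010010010011
0110000001001001001000
position 21 holds 0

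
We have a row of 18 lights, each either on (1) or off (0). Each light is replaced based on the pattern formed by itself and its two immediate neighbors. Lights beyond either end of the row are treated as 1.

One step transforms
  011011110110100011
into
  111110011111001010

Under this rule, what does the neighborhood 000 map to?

1

At position 14 the neighborhood is 000; the next row has 1 there.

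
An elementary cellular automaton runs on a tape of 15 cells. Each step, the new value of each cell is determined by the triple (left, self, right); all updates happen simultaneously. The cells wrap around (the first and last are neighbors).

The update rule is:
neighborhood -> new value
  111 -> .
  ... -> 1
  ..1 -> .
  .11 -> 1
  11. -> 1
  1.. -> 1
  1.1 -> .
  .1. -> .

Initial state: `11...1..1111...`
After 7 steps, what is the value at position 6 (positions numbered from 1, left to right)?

step 1: 1111..1.1..111.
step 2: 1..11....1.1.1.
step 3: .1.11111.......
step 4: ...1...11111111
step 5: 11..11.1......1
step 6: .11.11..11111.1
step 7: .11.111.1...1..
position 6 holds 1

1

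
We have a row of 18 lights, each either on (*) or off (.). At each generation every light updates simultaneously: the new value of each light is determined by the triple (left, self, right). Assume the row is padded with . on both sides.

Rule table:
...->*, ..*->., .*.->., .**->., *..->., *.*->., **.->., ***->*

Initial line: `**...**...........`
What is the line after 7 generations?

...*****....**..*.

generation 1: ...*....**********
generation 2: **...**..********.
generation 3: ...*......******..
generation 4: **...****..****..*
generation 5: ...*..**....**....
generation 6: **.......**....***
generation 7: ...*****....**..*.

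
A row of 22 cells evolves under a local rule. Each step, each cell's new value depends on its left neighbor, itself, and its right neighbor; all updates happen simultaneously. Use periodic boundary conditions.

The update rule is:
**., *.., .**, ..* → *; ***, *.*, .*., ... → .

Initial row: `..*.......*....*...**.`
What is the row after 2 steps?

....*...*...**....*..*

step 1: .*.*.....*.*..*.*.****
step 2: ....*...*...**....*..*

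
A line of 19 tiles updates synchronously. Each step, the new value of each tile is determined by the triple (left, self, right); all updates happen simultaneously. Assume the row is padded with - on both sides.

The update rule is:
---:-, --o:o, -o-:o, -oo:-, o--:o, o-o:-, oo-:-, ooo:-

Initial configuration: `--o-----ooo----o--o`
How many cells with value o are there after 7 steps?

-ooo---o---o--ooooo
o---o-ooo-oooo-----
oo-oo---------o----
-----o-------ooo---
----ooo-----o---o--
---o---o---ooo-ooo-
--ooo-ooo-o-------o
count of o: 8

8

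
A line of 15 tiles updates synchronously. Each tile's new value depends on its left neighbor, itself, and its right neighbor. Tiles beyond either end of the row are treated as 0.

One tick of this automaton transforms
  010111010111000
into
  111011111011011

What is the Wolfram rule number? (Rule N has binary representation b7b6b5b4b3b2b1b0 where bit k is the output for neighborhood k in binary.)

position 4: 111 → 1  (bit 7 = 1)
position 5: 110 → 1  (bit 6 = 1)
position 2: 101 → 1  (bit 5 = 1)
position 12: 100 → 0  (bit 4 = 0)
position 3: 011 → 0  (bit 3 = 0)
position 1: 010 → 1  (bit 2 = 1)
position 0: 001 → 1  (bit 1 = 1)
position 13: 000 → 1  (bit 0 = 1)
bits b7..b0 = 11100111 = 231

231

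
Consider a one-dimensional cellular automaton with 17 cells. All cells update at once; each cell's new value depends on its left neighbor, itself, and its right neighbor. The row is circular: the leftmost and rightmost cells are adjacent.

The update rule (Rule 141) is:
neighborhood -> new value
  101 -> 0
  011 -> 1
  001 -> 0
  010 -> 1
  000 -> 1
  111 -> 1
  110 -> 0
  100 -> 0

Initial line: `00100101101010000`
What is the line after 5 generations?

10100101001010100

10100101001010111
00100101001010111
00100101001010110
10100101001010100
10100101001010100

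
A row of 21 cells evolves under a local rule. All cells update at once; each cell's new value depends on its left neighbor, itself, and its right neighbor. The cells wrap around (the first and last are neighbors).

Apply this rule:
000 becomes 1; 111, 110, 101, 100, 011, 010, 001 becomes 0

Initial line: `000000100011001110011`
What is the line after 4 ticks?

011110001000000000000
000000100011111111111
011110001000000000000  (repeats tick 1; period 2)
tick 4: 000000100011111111111

000000100011111111111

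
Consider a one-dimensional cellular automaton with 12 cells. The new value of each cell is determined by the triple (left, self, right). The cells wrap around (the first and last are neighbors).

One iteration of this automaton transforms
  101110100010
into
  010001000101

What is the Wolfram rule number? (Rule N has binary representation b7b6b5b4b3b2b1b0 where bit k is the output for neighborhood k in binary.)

34

position 3: 111 → 0  (bit 7 = 0)
position 4: 110 → 0  (bit 6 = 0)
position 1: 101 → 1  (bit 5 = 1)
position 7: 100 → 0  (bit 4 = 0)
position 2: 011 → 0  (bit 3 = 0)
position 0: 010 → 0  (bit 2 = 0)
position 9: 001 → 1  (bit 1 = 1)
position 8: 000 → 0  (bit 0 = 0)
bits b7..b0 = 00100010 = 34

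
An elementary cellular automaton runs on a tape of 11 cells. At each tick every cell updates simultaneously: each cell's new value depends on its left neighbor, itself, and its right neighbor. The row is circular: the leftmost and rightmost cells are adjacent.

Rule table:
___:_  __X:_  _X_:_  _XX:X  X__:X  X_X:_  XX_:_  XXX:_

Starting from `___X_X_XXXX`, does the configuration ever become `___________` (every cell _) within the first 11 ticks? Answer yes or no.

X______X___
_X______X__
__X______X_
___X______X
X___X______
_X___X_____
__X___X____
___X___X___
____X___X__
_____X___X_
______X___X
tick 11 is ______X___X, still not uniform _

no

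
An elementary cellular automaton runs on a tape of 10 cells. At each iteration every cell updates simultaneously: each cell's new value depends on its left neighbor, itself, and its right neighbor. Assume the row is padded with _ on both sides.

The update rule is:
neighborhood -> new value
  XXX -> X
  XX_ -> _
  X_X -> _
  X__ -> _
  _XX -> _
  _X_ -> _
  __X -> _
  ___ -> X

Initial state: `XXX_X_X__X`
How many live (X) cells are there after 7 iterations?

_X________
___XXXXXXX
XX__XXXXX_
_____XXX__
XXXX__X__X
_XX_______
____XXXXXX
count of X: 6

6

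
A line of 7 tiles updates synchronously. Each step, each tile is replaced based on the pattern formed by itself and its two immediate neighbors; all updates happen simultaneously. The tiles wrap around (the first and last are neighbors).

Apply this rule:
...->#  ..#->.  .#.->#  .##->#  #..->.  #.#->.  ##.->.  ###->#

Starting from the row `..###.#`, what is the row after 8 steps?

..##..#
..#...#
..#.#.#
..#.#.#  (fixed point — unchanged through step 8)

..#.#.#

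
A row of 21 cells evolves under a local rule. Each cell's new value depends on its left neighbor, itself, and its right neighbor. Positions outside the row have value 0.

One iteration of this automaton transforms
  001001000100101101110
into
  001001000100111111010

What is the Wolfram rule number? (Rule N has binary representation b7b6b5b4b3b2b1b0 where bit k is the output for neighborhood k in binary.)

position 18: 111 → 0  (bit 7 = 0)
position 15: 110 → 1  (bit 6 = 1)
position 13: 101 → 1  (bit 5 = 1)
position 3: 100 → 0  (bit 4 = 0)
position 14: 011 → 1  (bit 3 = 1)
position 2: 010 → 1  (bit 2 = 1)
position 1: 001 → 0  (bit 1 = 0)
position 0: 000 → 0  (bit 0 = 0)
bits b7..b0 = 01101100 = 108

108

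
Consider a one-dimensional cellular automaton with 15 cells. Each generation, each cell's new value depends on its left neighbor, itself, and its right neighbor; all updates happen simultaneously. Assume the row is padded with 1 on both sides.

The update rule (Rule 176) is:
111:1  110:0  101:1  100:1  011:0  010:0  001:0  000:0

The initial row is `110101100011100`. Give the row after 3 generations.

101010100100010

101010010001010
010101001000101
101010100100010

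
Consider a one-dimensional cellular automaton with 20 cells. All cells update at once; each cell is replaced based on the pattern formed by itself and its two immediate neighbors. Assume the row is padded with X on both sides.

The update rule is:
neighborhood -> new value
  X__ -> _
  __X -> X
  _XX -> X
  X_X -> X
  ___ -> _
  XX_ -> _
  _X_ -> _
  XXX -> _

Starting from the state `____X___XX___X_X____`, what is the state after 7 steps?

step 1: ___X___XX___X_X____X
step 2: __X___XX___X_X____XX
step 3: _X___XX___X_X____XX_
step 4: X___XX___X_X____XX_X
step 5: ___XX___X_X____XX_XX
step 6: __XX___X_X____XX_XX_
step 7: _XX___X_X____XX_XX_X

_XX___X_X____XX_XX_X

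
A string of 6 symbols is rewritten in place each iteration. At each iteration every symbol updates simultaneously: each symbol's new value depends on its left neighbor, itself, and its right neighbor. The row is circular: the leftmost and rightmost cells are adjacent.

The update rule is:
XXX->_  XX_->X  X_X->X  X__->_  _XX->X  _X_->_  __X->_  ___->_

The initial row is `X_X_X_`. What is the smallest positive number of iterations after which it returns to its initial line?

_X_X_X
X_X_X_

2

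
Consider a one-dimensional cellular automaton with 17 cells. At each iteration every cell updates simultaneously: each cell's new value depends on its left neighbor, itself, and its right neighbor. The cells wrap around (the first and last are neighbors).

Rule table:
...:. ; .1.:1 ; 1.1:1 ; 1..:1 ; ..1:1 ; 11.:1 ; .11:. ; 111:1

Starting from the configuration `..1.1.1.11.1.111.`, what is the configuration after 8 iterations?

111.111.1111111.1

.1111111.1111.111
1.1111111.1111.11
11.1111111.1111.1
111.1111111.1111.
.111.1111111.1111
1.111.1111111.111
11.111.1111111.11
111.111.1111111.1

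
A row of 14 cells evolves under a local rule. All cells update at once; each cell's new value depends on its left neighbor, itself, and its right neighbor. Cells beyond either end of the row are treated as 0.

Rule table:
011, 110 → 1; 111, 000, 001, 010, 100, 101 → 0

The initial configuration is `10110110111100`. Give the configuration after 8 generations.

00110110000000

generation 1: 00110110100100
generation 2: 00110110000000
generation 3: 00110110000000  (fixed point — unchanged through generation 8)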